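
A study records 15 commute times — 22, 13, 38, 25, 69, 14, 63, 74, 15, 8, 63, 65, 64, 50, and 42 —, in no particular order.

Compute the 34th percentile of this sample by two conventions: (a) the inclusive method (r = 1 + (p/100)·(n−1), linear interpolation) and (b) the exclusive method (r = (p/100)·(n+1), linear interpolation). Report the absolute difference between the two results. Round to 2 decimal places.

Sorted: 8, 13, 14, 15, 22, 25, 38, 42, 50, 63, 63, 64, 65, 69, 74.
n = 15.
(a) r = 5.76; between ranks 5 (22) and 6 (25): 24.28.
(b) r = 5.44; between ranks 5 (22) and 6 (25): 23.32.
|24.28 − 23.32| = 0.96.

0.96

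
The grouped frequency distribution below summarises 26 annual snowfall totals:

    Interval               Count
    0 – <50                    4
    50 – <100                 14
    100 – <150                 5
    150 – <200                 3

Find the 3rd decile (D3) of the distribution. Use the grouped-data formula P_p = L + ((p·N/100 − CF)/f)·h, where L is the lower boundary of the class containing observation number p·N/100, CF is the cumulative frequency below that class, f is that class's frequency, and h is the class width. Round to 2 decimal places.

63.57

N = 26; target position k = 30/100 · 26 = 7.8.
Cumulative frequencies: 4, 18, 23, 26.
Observation 7.8 falls in the class 50 – <100.
L = 50, CF = 4, f = 14, h = 50.
P30 = 50 + ((7.8 − 4)/14)·50 = 50 + 13.5714 = 63.5714.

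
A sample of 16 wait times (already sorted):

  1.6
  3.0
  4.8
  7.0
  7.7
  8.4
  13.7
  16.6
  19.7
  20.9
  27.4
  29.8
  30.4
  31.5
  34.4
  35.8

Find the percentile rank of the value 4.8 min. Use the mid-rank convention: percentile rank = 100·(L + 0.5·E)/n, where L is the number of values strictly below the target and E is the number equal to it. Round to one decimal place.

Count below 4.8: L = 2; count equal: E = 1; n = 16.
Percentile rank = 100·(2 + 0.5·1)/16 = 100·2.5/16 = 15.62.

15.6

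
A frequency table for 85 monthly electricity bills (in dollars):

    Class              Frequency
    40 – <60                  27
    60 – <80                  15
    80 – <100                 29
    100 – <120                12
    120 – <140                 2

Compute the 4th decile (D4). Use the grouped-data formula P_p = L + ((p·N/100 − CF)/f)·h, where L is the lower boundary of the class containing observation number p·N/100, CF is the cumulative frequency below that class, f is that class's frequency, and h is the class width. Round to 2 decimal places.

69.33

N = 85; target position k = 40/100 · 85 = 34.
Cumulative frequencies: 27, 42, 71, 83, 85.
Observation 34 falls in the class 60 – <80.
L = 60, CF = 27, f = 15, h = 20.
P40 = 60 + ((34 − 27)/15)·20 = 60 + 9.33333 = 69.3333.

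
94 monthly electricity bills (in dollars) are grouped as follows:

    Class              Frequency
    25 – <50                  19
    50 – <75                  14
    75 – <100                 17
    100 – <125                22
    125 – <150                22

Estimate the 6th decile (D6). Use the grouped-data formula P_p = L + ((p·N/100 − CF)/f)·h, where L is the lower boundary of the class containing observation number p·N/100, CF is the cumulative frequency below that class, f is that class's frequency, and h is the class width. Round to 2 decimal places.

N = 94; target position k = 60/100 · 94 = 56.4.
Cumulative frequencies: 19, 33, 50, 72, 94.
Observation 56.4 falls in the class 100 – <125.
L = 100, CF = 50, f = 22, h = 25.
P60 = 100 + ((56.4 − 50)/22)·25 = 100 + 7.27273 = 107.273.

107.27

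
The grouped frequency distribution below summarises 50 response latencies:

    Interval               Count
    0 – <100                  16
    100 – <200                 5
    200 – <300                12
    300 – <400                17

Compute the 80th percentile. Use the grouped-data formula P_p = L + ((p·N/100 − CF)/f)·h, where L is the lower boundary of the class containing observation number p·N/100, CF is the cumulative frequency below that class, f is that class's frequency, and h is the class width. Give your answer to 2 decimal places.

N = 50; target position k = 80/100 · 50 = 40.
Cumulative frequencies: 16, 21, 33, 50.
Observation 40 falls in the class 300 – <400.
L = 300, CF = 33, f = 17, h = 100.
P80 = 300 + ((40 − 33)/17)·100 = 300 + 41.1765 = 341.176.

341.18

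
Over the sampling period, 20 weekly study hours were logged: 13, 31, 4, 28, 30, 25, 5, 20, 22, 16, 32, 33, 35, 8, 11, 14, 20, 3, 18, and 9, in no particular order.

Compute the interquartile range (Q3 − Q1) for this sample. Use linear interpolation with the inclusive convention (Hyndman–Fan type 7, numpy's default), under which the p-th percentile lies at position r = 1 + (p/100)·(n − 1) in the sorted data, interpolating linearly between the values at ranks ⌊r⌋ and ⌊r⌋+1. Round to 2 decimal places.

Sorted: 3, 4, 5, 8, 9, 11, 13, 14, 16, 18, 20, 20, 22, 25, 28, 30, 31, 32, 33, 35.
n = 20.
P25: r = 5.75; ranks 5–6 are 9, 11; interpolating gives 10.5.
P75: r = 15.25; ranks 15–16 are 28, 30; interpolating gives 28.5.
Difference: 28.5 − 10.5 = 18.

18.00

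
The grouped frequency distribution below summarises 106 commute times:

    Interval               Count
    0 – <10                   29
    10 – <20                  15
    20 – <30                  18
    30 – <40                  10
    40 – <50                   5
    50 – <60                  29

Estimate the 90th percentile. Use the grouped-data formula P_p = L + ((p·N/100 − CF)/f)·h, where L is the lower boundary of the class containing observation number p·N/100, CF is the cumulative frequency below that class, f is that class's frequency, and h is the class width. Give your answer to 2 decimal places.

N = 106; target position k = 90/100 · 106 = 95.4.
Cumulative frequencies: 29, 44, 62, 72, 77, 106.
Observation 95.4 falls in the class 50 – <60.
L = 50, CF = 77, f = 29, h = 10.
P90 = 50 + ((95.4 − 77)/29)·10 = 50 + 6.34483 = 56.3448.

56.34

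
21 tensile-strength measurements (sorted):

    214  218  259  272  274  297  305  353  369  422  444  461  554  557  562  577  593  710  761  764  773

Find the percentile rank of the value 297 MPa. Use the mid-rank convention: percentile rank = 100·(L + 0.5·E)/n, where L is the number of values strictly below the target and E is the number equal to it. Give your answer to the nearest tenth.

26.2

Count below 297: L = 5; count equal: E = 1; n = 21.
Percentile rank = 100·(5 + 0.5·1)/21 = 100·5.5/21 = 26.19.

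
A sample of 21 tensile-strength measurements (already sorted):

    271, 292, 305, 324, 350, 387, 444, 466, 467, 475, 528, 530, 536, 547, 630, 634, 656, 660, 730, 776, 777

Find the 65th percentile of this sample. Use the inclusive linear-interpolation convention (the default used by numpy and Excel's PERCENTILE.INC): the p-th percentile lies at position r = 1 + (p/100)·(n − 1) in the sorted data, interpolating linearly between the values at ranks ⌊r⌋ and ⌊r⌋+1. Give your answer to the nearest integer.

547

n = 21.
r = 1 + (65/100)·(21 − 1) = 1 + 13 = 14.
r is an integer, so P65 is the value at rank 14: 547.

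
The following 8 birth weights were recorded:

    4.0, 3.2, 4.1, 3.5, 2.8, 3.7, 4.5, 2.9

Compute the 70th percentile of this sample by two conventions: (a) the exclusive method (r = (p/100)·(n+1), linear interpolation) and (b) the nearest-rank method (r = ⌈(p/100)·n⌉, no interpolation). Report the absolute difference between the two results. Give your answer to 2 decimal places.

Sorted: 2.8, 2.9, 3.2, 3.5, 3.7, 4.0, 4.1, 4.5.
n = 8.
(a) r = 6.3; between ranks 6 (4.0) and 7 (4.1): 4.03.
(b) the nearest-rank method: rank 6 → 4.
|4.03 − 4| = 0.03.

0.03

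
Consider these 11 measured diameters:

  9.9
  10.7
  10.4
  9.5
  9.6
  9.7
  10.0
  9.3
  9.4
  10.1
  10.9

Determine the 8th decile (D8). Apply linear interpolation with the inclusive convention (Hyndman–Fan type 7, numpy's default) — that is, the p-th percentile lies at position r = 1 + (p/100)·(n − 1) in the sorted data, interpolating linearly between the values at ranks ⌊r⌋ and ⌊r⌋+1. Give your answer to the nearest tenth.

Sorted: 9.3, 9.4, 9.5, 9.6, 9.7, 9.9, 10.0, 10.1, 10.4, 10.7, 10.9.
n = 11.
r = 1 + (80/100)·(11 − 1) = 1 + 8 = 9.
r is an integer, so P80 is the value at rank 9: 10.4.

10.4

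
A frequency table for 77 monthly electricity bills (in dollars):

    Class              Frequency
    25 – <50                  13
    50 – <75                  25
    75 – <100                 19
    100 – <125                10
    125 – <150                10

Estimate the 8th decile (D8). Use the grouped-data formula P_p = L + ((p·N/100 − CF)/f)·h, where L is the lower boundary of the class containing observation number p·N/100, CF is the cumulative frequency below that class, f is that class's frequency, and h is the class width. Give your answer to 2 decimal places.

N = 77; target position k = 80/100 · 77 = 61.6.
Cumulative frequencies: 13, 38, 57, 67, 77.
Observation 61.6 falls in the class 100 – <125.
L = 100, CF = 57, f = 10, h = 25.
P80 = 100 + ((61.6 − 57)/10)·25 = 100 + 11.5 = 111.5.

111.50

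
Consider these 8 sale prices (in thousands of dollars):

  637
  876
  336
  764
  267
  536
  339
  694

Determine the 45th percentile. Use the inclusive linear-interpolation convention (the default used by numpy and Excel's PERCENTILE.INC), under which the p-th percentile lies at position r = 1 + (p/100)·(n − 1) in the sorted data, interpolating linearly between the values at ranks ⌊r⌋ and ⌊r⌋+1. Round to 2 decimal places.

Sorted: 267, 336, 339, 536, 637, 694, 764, 876.
n = 8.
r = 1 + (45/100)·(8 − 1) = 1 + 3.15 = 4.15.
Rank 4 is 536 and rank 5 is 637.
Interpolate: 536 + 0.15·(637 − 536) = 536 + 0.15·101 = 551.15.

551.15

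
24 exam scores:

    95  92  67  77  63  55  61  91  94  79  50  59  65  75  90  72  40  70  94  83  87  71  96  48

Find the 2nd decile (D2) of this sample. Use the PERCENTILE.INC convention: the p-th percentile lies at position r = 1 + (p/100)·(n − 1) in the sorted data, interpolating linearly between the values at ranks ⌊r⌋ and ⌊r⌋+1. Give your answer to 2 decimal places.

Sorted: 40, 48, 50, 55, 59, 61, 63, 65, 67, 70, 71, 72, 75, 77, 79, 83, 87, 90, 91, 92, 94, 94, 95, 96.
n = 24.
r = 1 + (20/100)·(24 − 1) = 1 + 4.6 = 5.6.
Rank 5 is 59 and rank 6 is 61.
Interpolate: 59 + 0.6·(61 − 59) = 59 + 0.6·2 = 60.2.

60.20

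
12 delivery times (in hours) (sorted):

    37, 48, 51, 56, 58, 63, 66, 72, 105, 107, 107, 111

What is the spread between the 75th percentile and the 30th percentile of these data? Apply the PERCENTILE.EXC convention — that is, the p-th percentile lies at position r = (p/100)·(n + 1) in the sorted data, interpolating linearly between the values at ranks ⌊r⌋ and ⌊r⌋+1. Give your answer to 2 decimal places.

51.00

n = 12.
P30: r = 3.9; ranks 3–4 are 51, 56; interpolating gives 55.5.
P75: r = 9.75; ranks 9–10 are 105, 107; interpolating gives 106.5.
Difference: 106.5 − 55.5 = 51.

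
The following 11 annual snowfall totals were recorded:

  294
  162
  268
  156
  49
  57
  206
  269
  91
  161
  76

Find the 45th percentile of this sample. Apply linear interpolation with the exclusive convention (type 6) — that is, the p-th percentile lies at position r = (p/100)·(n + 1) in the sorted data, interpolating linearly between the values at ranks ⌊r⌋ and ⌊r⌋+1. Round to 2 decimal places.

Sorted: 49, 57, 76, 91, 156, 161, 162, 206, 268, 269, 294.
n = 11.
r = (45/100)·(11 + 1) = 5.4.
Rank 5 is 156 and rank 6 is 161.
Interpolate: 156 + 0.4·(161 − 156) = 156 + 0.4·5 = 158.

158.00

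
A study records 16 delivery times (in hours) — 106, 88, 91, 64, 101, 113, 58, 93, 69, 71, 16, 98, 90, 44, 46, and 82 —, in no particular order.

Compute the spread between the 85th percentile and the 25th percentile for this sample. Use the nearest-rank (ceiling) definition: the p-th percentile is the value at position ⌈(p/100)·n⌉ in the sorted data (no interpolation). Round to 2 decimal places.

43.00

Sorted: 16, 44, 46, 58, 64, 69, 71, 82, 88, 90, 91, 93, 98, 101, 106, 113.
n = 16.
P25: rank ⌈25/100·16⌉ = 4 → 58.
P85: rank ⌈85/100·16⌉ = 14 → 101.
Difference: 101 − 58 = 43.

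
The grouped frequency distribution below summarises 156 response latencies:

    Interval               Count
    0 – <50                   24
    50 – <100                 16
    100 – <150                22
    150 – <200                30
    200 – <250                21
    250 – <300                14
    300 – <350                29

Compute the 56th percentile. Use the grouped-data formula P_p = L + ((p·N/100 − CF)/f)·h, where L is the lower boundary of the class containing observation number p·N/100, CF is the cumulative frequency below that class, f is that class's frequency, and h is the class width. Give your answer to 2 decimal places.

N = 156; target position k = 56/100 · 156 = 87.36.
Cumulative frequencies: 24, 40, 62, 92, 113, 127, 156.
Observation 87.36 falls in the class 150 – <200.
L = 150, CF = 62, f = 30, h = 50.
P56 = 150 + ((87.36 − 62)/30)·50 = 150 + 42.2667 = 192.267.

192.27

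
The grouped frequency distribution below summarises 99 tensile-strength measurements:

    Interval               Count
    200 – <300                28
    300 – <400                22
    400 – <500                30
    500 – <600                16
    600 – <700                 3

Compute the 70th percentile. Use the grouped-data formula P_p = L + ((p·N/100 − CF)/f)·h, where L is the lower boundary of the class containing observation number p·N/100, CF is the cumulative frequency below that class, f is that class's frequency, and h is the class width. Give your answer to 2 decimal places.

464.33

N = 99; target position k = 70/100 · 99 = 69.3.
Cumulative frequencies: 28, 50, 80, 96, 99.
Observation 69.3 falls in the class 400 – <500.
L = 400, CF = 50, f = 30, h = 100.
P70 = 400 + ((69.3 − 50)/30)·100 = 400 + 64.3333 = 464.333.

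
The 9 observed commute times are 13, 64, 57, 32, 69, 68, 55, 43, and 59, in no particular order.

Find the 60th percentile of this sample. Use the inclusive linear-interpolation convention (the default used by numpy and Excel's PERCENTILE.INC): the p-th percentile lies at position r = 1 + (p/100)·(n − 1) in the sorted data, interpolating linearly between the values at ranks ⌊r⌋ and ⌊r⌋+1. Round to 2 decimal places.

58.60

Sorted: 13, 32, 43, 55, 57, 59, 64, 68, 69.
n = 9.
r = 1 + (60/100)·(9 − 1) = 1 + 4.8 = 5.8.
Rank 5 is 57 and rank 6 is 59.
Interpolate: 57 + 0.8·(59 − 57) = 57 + 0.8·2 = 58.6.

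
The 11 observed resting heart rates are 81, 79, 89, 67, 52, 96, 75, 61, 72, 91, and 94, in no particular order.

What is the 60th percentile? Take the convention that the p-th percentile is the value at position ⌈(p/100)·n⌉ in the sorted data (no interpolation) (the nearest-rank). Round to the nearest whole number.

Sorted: 52, 61, 67, 72, 75, 79, 81, 89, 91, 94, 96.
n = 11.
Position = ⌈60/100 · 11⌉ = ⌈6.6⌉ = 7.
The value at rank 7 is 81.

81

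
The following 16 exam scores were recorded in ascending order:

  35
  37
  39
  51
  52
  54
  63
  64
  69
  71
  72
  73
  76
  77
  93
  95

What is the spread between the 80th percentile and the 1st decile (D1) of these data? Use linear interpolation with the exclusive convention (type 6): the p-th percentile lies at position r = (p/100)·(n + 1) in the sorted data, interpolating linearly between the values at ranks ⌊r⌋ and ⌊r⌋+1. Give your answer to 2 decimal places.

40.20

n = 16.
P10: r = 1.7; ranks 1–2 are 35, 37; interpolating gives 36.4.
P80: r = 13.6; ranks 13–14 are 76, 77; interpolating gives 76.6.
Difference: 76.6 − 36.4 = 40.2.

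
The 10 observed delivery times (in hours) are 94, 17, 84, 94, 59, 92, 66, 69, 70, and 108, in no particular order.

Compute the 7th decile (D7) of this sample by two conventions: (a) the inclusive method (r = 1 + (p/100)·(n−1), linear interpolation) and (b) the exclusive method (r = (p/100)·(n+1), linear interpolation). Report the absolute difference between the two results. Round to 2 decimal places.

0.80

Sorted: 17, 59, 66, 69, 70, 84, 92, 94, 94, 108.
n = 10.
(a) r = 7.3; between ranks 7 (92) and 8 (94): 92.6.
(b) r = 7.7; between ranks 7 (92) and 8 (94): 93.4.
|92.6 − 93.4| = 0.8.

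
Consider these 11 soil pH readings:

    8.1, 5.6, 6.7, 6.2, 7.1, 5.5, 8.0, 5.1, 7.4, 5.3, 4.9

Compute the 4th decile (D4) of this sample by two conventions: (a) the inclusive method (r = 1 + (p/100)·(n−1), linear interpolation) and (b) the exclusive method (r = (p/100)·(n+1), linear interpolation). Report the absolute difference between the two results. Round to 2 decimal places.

Sorted: 4.9, 5.1, 5.3, 5.5, 5.6, 6.2, 6.7, 7.1, 7.4, 8.0, 8.1.
n = 11.
(a) r = 5 → value at rank 5 = 5.6.
(b) r = 4.8; between ranks 4 (5.5) and 5 (5.6): 5.58.
|5.6 − 5.58| = 0.02.

0.02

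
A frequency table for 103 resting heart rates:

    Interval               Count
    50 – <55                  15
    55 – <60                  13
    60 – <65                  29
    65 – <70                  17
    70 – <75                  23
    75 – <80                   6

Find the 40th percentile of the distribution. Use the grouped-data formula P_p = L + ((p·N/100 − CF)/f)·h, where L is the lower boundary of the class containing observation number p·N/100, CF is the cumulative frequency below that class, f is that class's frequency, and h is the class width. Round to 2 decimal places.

62.28

N = 103; target position k = 40/100 · 103 = 41.2.
Cumulative frequencies: 15, 28, 57, 74, 97, 103.
Observation 41.2 falls in the class 60 – <65.
L = 60, CF = 28, f = 29, h = 5.
P40 = 60 + ((41.2 − 28)/29)·5 = 60 + 2.27586 = 62.2759.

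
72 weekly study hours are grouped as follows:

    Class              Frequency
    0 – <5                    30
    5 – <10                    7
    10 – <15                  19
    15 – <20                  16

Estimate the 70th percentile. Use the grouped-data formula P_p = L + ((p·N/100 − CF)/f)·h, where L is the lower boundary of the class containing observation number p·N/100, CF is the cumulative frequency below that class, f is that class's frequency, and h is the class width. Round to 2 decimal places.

13.53

N = 72; target position k = 70/100 · 72 = 50.4.
Cumulative frequencies: 30, 37, 56, 72.
Observation 50.4 falls in the class 10 – <15.
L = 10, CF = 37, f = 19, h = 5.
P70 = 10 + ((50.4 − 37)/19)·5 = 10 + 3.52632 = 13.5263.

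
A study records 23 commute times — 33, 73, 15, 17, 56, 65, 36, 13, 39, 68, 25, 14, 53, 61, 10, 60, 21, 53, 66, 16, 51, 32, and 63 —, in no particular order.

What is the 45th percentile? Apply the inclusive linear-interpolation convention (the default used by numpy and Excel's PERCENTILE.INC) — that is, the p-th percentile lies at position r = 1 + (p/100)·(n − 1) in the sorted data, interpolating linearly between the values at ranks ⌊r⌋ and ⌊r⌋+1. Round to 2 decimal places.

Sorted: 10, 13, 14, 15, 16, 17, 21, 25, 32, 33, 36, 39, 51, 53, 53, 56, 60, 61, 63, 65, 66, 68, 73.
n = 23.
r = 1 + (45/100)·(23 − 1) = 1 + 9.9 = 10.9.
Rank 10 is 33 and rank 11 is 36.
Interpolate: 33 + 0.9·(36 − 33) = 33 + 0.9·3 = 35.7.

35.70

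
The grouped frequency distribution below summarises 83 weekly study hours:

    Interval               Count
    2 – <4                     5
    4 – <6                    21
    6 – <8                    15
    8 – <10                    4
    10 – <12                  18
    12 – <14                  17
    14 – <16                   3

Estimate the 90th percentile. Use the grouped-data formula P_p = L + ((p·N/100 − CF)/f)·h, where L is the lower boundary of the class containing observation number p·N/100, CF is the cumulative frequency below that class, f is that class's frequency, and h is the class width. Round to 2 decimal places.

13.38

N = 83; target position k = 90/100 · 83 = 74.7.
Cumulative frequencies: 5, 26, 41, 45, 63, 80, 83.
Observation 74.7 falls in the class 12 – <14.
L = 12, CF = 63, f = 17, h = 2.
P90 = 12 + ((74.7 − 63)/17)·2 = 12 + 1.37647 = 13.3765.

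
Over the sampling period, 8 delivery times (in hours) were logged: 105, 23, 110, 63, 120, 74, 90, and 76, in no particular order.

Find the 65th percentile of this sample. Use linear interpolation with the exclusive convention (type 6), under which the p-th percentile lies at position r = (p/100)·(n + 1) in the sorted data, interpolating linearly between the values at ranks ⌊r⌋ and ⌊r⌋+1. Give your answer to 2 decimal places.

Sorted: 23, 63, 74, 76, 90, 105, 110, 120.
n = 8.
r = (65/100)·(8 + 1) = 5.85.
Rank 5 is 90 and rank 6 is 105.
Interpolate: 90 + 0.85·(105 − 90) = 90 + 0.85·15 = 102.75.

102.75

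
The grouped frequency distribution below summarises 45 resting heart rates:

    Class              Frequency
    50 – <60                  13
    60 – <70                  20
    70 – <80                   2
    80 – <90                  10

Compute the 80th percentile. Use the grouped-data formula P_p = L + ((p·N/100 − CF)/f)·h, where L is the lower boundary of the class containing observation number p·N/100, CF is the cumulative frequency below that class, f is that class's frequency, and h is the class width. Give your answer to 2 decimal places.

N = 45; target position k = 80/100 · 45 = 36.
Cumulative frequencies: 13, 33, 35, 45.
Observation 36 falls in the class 80 – <90.
L = 80, CF = 35, f = 10, h = 10.
P80 = 80 + ((36 − 35)/10)·10 = 80 + 1 = 81.

81.00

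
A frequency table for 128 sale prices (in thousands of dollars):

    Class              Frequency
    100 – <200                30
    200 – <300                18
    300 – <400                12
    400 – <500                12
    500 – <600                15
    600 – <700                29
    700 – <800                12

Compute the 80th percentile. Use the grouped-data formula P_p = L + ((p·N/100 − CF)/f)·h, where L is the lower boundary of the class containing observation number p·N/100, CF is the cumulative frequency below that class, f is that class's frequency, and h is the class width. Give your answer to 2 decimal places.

N = 128; target position k = 80/100 · 128 = 102.4.
Cumulative frequencies: 30, 48, 60, 72, 87, 116, 128.
Observation 102.4 falls in the class 600 – <700.
L = 600, CF = 87, f = 29, h = 100.
P80 = 600 + ((102.4 − 87)/29)·100 = 600 + 53.1034 = 653.103.

653.10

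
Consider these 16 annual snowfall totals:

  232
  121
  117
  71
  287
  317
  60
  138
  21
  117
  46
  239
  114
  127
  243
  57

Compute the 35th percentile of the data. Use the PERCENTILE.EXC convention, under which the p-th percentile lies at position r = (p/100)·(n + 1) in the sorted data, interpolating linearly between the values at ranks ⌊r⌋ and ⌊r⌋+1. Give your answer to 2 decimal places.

Sorted: 21, 46, 57, 60, 71, 114, 117, 117, 121, 127, 138, 232, 239, 243, 287, 317.
n = 16.
r = (35/100)·(16 + 1) = 5.95.
Rank 5 is 71 and rank 6 is 114.
Interpolate: 71 + 0.95·(114 − 71) = 71 + 0.95·43 = 111.85.

111.85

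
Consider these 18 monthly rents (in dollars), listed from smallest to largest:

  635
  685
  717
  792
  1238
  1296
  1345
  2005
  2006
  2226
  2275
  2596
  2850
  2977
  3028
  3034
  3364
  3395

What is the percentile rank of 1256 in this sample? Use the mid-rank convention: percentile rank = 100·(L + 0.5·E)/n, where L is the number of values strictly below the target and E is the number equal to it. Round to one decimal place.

Count below 1256: L = 5; count equal: E = 0; n = 18.
Percentile rank = 100·(5 + 0.5·0)/18 = 100·5/18 = 27.78.

27.8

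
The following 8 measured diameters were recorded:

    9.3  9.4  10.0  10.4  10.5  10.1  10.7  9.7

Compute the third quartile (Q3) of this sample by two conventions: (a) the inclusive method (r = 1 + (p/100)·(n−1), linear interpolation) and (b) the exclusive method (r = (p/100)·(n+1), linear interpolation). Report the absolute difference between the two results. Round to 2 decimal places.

0.05

Sorted: 9.3, 9.4, 9.7, 10.0, 10.1, 10.4, 10.5, 10.7.
n = 8.
(a) r = 6.25; between ranks 6 (10.4) and 7 (10.5): 10.425.
(b) r = 6.75; between ranks 6 (10.4) and 7 (10.5): 10.475.
|10.425 − 10.475| = 0.05.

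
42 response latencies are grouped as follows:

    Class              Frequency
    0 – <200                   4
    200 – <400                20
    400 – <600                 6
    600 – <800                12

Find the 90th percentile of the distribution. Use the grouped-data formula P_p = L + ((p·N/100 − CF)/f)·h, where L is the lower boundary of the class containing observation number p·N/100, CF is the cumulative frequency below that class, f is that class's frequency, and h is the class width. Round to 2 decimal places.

N = 42; target position k = 90/100 · 42 = 37.8.
Cumulative frequencies: 4, 24, 30, 42.
Observation 37.8 falls in the class 600 – <800.
L = 600, CF = 30, f = 12, h = 200.
P90 = 600 + ((37.8 − 30)/12)·200 = 600 + 130 = 730.

730.00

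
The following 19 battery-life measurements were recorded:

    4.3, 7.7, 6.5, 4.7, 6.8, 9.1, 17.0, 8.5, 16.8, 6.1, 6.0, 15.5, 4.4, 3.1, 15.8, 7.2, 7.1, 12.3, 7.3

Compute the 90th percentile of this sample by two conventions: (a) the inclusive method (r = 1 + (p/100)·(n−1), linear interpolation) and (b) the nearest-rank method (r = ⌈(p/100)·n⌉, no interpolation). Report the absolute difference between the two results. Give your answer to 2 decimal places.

0.80

Sorted: 3.1, 4.3, 4.4, 4.7, 6.0, 6.1, 6.5, 6.8, 7.1, 7.2, 7.3, 7.7, 8.5, 9.1, 12.3, 15.5, 15.8, 16.8, 17.0.
n = 19.
(a) r = 17.2; between ranks 17 (15.8) and 18 (16.8): 16.
(b) the nearest-rank method: rank 18 → 16.8.
|16 − 16.8| = 0.8.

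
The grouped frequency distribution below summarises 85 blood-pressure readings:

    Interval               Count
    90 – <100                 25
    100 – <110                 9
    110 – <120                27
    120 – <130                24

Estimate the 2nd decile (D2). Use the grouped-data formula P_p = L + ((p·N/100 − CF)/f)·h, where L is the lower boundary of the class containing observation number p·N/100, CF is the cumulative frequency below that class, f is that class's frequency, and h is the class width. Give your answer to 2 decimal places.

96.80

N = 85; target position k = 20/100 · 85 = 17.
Cumulative frequencies: 25, 34, 61, 85.
Observation 17 falls in the class 90 – <100.
L = 90, CF = 0, f = 25, h = 10.
P20 = 90 + ((17 − 0)/25)·10 = 90 + 6.8 = 96.8.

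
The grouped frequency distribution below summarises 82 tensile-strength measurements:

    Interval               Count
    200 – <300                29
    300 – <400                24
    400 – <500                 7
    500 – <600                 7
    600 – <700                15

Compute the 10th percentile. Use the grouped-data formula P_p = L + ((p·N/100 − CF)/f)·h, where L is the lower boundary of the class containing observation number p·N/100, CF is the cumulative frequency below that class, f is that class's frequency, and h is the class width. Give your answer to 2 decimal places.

228.28

N = 82; target position k = 10/100 · 82 = 8.2.
Cumulative frequencies: 29, 53, 60, 67, 82.
Observation 8.2 falls in the class 200 – <300.
L = 200, CF = 0, f = 29, h = 100.
P10 = 200 + ((8.2 − 0)/29)·100 = 200 + 28.2759 = 228.276.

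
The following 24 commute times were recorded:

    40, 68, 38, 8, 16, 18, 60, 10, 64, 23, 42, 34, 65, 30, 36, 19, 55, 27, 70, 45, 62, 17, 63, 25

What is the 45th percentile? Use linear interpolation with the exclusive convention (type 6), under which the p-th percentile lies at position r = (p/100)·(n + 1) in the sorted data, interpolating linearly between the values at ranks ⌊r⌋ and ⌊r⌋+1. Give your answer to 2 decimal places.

Sorted: 8, 10, 16, 17, 18, 19, 23, 25, 27, 30, 34, 36, 38, 40, 42, 45, 55, 60, 62, 63, 64, 65, 68, 70.
n = 24.
r = (45/100)·(24 + 1) = 11.25.
Rank 11 is 34 and rank 12 is 36.
Interpolate: 34 + 0.25·(36 − 34) = 34 + 0.25·2 = 34.5.

34.50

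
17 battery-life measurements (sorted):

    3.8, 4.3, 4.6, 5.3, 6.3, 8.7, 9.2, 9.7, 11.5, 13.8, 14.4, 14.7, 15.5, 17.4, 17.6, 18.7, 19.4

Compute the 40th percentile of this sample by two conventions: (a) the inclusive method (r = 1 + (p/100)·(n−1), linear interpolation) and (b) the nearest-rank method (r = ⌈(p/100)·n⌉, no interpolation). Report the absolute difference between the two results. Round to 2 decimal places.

n = 17.
(a) r = 7.4; between ranks 7 (9.2) and 8 (9.7): 9.4.
(b) the nearest-rank method: rank 7 → 9.2.
|9.4 − 9.2| = 0.2.

0.20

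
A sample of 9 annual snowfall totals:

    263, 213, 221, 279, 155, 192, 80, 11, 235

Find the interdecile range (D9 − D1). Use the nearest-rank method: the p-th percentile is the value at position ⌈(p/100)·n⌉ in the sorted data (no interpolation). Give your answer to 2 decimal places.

Sorted: 11, 80, 155, 192, 213, 221, 235, 263, 279.
n = 9.
P10: rank ⌈10/100·9⌉ = 1 → 11.
P90: rank ⌈90/100·9⌉ = 9 → 279.
Difference: 279 − 11 = 268.

268.00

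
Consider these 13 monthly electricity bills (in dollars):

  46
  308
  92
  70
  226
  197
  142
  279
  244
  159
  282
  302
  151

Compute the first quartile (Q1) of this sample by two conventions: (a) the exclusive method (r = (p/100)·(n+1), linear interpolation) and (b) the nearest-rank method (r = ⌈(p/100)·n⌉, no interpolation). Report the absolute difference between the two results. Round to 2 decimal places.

25.00

Sorted: 46, 70, 92, 142, 151, 159, 197, 226, 244, 279, 282, 302, 308.
n = 13.
(a) r = 3.5; between ranks 3 (92) and 4 (142): 117.
(b) the nearest-rank method: rank 4 → 142.
|117 − 142| = 25.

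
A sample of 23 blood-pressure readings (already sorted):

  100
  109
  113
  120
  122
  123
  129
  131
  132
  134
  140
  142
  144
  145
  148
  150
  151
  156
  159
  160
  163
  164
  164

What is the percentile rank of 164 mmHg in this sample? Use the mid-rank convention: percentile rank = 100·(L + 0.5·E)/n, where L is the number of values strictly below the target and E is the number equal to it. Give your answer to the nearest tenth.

Count below 164: L = 21; count equal: E = 2; n = 23.
Percentile rank = 100·(21 + 0.5·2)/23 = 100·22/23 = 95.65.

95.7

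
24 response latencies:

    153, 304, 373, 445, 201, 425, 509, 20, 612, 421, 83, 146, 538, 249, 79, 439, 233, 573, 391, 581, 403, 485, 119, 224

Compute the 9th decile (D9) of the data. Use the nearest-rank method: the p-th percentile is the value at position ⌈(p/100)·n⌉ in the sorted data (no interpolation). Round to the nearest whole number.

573

Sorted: 20, 79, 83, 119, 146, 153, 201, 224, 233, 249, 304, 373, 391, 403, 421, 425, 439, 445, 485, 509, 538, 573, 581, 612.
n = 24.
Position = ⌈90/100 · 24⌉ = ⌈21.6⌉ = 22.
The value at rank 22 is 573.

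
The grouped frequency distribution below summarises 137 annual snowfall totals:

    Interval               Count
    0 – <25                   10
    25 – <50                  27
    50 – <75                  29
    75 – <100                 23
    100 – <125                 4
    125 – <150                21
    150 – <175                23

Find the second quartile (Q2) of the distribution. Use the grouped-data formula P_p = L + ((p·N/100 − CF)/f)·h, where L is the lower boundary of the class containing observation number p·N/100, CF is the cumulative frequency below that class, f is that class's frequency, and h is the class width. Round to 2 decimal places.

N = 137; target position k = 50/100 · 137 = 68.5.
Cumulative frequencies: 10, 37, 66, 89, 93, 114, 137.
Observation 68.5 falls in the class 75 – <100.
L = 75, CF = 66, f = 23, h = 25.
P50 = 75 + ((68.5 − 66)/23)·25 = 75 + 2.71739 = 77.7174.

77.72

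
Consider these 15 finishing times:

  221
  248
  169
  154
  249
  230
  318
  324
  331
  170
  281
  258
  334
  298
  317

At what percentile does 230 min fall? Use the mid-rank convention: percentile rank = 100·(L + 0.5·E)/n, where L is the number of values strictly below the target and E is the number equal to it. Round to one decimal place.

30.0

Sorted: 154, 169, 170, 221, 230, 248, 249, 258, 281, 298, 317, 318, 324, 331, 334.
Count below 230: L = 4; count equal: E = 1; n = 15.
Percentile rank = 100·(4 + 0.5·1)/15 = 100·4.5/15 = 30.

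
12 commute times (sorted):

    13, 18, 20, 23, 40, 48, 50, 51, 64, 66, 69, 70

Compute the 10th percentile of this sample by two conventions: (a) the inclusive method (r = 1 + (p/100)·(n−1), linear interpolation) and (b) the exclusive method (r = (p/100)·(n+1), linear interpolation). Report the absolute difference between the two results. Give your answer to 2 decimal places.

3.70

n = 12.
(a) r = 2.1; between ranks 2 (18) and 3 (20): 18.2.
(b) r = 1.3; between ranks 1 (13) and 2 (18): 14.5.
|18.2 − 14.5| = 3.7.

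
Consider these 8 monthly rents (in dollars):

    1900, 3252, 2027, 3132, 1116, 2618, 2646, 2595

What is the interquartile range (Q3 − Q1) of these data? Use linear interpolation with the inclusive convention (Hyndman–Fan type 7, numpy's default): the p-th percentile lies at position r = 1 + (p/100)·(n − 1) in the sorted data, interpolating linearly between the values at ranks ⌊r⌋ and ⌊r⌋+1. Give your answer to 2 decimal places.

Sorted: 1116, 1900, 2027, 2595, 2618, 2646, 3132, 3252.
n = 8.
P25: r = 2.75; ranks 2–3 are 1900, 2027; interpolating gives 1995.25.
P75: r = 6.25; ranks 6–7 are 2646, 3132; interpolating gives 2767.5.
Difference: 2767.5 − 1995.25 = 772.25.

772.25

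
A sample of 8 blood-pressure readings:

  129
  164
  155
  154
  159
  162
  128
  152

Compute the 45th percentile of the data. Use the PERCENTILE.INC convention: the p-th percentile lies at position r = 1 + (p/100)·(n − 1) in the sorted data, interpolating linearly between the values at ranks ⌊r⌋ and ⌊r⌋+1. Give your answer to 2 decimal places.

154.15

Sorted: 128, 129, 152, 154, 155, 159, 162, 164.
n = 8.
r = 1 + (45/100)·(8 − 1) = 1 + 3.15 = 4.15.
Rank 4 is 154 and rank 5 is 155.
Interpolate: 154 + 0.15·(155 − 154) = 154 + 0.15·1 = 154.15.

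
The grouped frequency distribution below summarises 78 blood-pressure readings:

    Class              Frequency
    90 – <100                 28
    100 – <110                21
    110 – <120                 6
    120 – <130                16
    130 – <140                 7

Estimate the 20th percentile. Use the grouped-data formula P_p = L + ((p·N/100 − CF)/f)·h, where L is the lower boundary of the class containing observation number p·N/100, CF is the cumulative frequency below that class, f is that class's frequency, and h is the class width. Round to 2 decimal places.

95.57

N = 78; target position k = 20/100 · 78 = 15.6.
Cumulative frequencies: 28, 49, 55, 71, 78.
Observation 15.6 falls in the class 90 – <100.
L = 90, CF = 0, f = 28, h = 10.
P20 = 90 + ((15.6 − 0)/28)·10 = 90 + 5.57143 = 95.5714.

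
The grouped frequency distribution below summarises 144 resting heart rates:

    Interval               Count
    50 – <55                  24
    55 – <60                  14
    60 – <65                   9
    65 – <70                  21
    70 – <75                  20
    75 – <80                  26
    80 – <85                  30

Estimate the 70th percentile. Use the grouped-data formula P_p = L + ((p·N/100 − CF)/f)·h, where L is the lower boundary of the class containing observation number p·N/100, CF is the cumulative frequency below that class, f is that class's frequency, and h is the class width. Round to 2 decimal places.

77.46

N = 144; target position k = 70/100 · 144 = 100.8.
Cumulative frequencies: 24, 38, 47, 68, 88, 114, 144.
Observation 100.8 falls in the class 75 – <80.
L = 75, CF = 88, f = 26, h = 5.
P70 = 75 + ((100.8 − 88)/26)·5 = 75 + 2.46154 = 77.4615.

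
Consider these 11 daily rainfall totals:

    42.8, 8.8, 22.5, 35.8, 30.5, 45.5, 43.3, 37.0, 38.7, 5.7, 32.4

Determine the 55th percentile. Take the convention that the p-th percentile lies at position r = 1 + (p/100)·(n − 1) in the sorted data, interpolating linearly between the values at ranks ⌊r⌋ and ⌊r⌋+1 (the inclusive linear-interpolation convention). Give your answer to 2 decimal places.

Sorted: 5.7, 8.8, 22.5, 30.5, 32.4, 35.8, 37.0, 38.7, 42.8, 43.3, 45.5.
n = 11.
r = 1 + (55/100)·(11 − 1) = 1 + 5.5 = 6.5.
Rank 6 is 35.8 and rank 7 is 37.0.
Interpolate: 35.8 + 0.5·(37.0 − 35.8) = 35.8 + 0.5·1.2 = 36.4.

36.40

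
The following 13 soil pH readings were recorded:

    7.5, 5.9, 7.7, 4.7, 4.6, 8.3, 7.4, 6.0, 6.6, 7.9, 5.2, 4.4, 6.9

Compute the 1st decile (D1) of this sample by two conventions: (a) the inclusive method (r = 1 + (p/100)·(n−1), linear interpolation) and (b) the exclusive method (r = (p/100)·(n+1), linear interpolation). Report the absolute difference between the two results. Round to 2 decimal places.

0.14

Sorted: 4.4, 4.6, 4.7, 5.2, 5.9, 6.0, 6.6, 6.9, 7.4, 7.5, 7.7, 7.9, 8.3.
n = 13.
(a) r = 2.2; between ranks 2 (4.6) and 3 (4.7): 4.62.
(b) r = 1.4; between ranks 1 (4.4) and 2 (4.6): 4.48.
|4.62 − 4.48| = 0.14.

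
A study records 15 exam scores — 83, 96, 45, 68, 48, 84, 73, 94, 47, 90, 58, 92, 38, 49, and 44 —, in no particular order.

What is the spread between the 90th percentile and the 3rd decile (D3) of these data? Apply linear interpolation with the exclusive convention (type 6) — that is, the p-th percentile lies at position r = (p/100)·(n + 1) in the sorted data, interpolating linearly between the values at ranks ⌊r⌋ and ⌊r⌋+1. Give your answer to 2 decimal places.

47.00

Sorted: 38, 44, 45, 47, 48, 49, 58, 68, 73, 83, 84, 90, 92, 94, 96.
n = 15.
P30: r = 4.8; ranks 4–5 are 47, 48; interpolating gives 47.8.
P90: r = 14.4; ranks 14–15 are 94, 96; interpolating gives 94.8.
Difference: 94.8 − 47.8 = 47.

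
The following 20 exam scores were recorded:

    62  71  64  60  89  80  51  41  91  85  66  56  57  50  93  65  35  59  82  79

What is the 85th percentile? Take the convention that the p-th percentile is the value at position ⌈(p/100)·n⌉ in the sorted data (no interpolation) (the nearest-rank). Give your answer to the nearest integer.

Sorted: 35, 41, 50, 51, 56, 57, 59, 60, 62, 64, 65, 66, 71, 79, 80, 82, 85, 89, 91, 93.
n = 20.
Position = ⌈85/100 · 20⌉ = ⌈17⌉ = 17.
The value at rank 17 is 85.

85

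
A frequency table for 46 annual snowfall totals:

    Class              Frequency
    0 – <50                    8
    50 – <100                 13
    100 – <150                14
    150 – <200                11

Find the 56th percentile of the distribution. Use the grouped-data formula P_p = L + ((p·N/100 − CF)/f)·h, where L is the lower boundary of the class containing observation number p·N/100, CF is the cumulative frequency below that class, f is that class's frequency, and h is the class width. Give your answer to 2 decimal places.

117.00

N = 46; target position k = 56/100 · 46 = 25.76.
Cumulative frequencies: 8, 21, 35, 46.
Observation 25.76 falls in the class 100 – <150.
L = 100, CF = 21, f = 14, h = 50.
P56 = 100 + ((25.76 − 21)/14)·50 = 100 + 17 = 117.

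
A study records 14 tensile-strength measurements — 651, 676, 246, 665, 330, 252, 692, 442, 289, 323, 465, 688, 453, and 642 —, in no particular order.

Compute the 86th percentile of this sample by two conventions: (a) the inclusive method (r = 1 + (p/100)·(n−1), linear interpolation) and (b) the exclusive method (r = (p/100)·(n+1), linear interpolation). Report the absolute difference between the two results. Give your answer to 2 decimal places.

Sorted: 246, 252, 289, 323, 330, 442, 453, 465, 642, 651, 665, 676, 688, 692.
n = 14.
(a) r = 12.18; between ranks 12 (676) and 13 (688): 678.16.
(b) r = 12.9; between ranks 12 (676) and 13 (688): 686.8.
|678.16 − 686.8| = 8.64.

8.64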